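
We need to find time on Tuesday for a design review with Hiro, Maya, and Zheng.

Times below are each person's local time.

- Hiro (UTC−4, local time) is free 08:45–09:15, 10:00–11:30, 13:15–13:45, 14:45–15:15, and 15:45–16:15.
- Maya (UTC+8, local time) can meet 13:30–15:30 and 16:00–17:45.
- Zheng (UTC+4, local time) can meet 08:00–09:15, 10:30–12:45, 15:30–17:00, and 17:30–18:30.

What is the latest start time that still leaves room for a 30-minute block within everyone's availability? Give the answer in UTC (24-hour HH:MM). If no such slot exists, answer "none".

Hiro → UTC: 12:45–13:15, 14:00–15:30, 17:15–17:45, 18:45–19:15, 19:45–20:15.
Maya → UTC: 05:30–07:30, 08:00–09:45.
Zheng → UTC: 04:00–05:15, 06:30–08:45, 11:30–13:00, 13:30–14:30.
Hiro ∩ Maya: (none).
Hiro ∩ Maya ∩ Zheng: (none).
Windows ≥ 30 min: (none).

none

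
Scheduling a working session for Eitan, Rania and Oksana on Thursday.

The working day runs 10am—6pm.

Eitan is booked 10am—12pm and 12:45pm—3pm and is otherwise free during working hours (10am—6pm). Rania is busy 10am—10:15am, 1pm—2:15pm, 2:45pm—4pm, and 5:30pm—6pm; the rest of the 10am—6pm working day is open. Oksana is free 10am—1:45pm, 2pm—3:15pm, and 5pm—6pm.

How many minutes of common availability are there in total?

Eitan free within 10:00–18:00: 12:00–12:45, 15:00–18:00.
Rania free within 10:00–18:00: 10:15–13:00, 14:15–14:45, 16:00–17:30.
Eitan ∩ Rania: 12:00–12:45, 16:00–17:30.
Eitan ∩ Rania ∩ Oksana: 12:00–12:45, 17:00–17:30.
Total common minutes: 45 + 30 = 75.

75 minutes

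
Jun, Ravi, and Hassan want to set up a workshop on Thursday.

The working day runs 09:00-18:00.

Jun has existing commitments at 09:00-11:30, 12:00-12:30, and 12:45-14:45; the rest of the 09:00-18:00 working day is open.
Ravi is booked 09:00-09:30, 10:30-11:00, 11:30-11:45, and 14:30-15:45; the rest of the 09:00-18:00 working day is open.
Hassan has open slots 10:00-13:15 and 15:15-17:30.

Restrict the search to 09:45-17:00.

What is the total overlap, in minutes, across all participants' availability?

105 minutes

Jun free within 09:00–18:00: 11:30–12:00, 12:30–12:45, 14:45–18:00.
Ravi free within 09:00–18:00: 09:30–10:30, 11:00–11:30, 11:45–14:30, 15:45–18:00.
Jun ∩ Ravi: 11:45–12:00, 12:30–12:45, 15:45–18:00.
Jun ∩ Ravi ∩ Hassan: 11:45–12:00, 12:30–12:45, 15:45–17:30.
Restricted to 09:45–17:00: 11:45–12:00, 12:30–12:45, 15:45–17:00.
Total common minutes: 15 + 15 + 75 = 105.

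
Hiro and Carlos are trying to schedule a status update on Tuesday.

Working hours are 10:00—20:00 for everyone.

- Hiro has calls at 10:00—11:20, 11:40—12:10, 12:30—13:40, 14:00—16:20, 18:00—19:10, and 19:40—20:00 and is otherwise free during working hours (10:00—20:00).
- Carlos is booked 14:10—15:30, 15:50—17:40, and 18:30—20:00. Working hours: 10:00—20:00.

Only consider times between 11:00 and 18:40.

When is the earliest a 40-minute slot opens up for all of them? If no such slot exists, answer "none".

Hiro free within 10:00–20:00: 11:20–11:40, 12:10–12:30, 13:40–14:00, 16:20–18:00, 19:10–19:40.
Carlos free within 10:00–20:00: 10:00–14:10, 15:30–15:50, 17:40–18:30.
Hiro ∩ Carlos: 11:20–11:40, 12:10–12:30, 13:40–14:00, 17:40–18:00.
Restricted to 11:00–18:40: 11:20–11:40, 12:10–12:30, 13:40–14:00, 17:40–18:00.
Windows ≥ 40 min: (none).

none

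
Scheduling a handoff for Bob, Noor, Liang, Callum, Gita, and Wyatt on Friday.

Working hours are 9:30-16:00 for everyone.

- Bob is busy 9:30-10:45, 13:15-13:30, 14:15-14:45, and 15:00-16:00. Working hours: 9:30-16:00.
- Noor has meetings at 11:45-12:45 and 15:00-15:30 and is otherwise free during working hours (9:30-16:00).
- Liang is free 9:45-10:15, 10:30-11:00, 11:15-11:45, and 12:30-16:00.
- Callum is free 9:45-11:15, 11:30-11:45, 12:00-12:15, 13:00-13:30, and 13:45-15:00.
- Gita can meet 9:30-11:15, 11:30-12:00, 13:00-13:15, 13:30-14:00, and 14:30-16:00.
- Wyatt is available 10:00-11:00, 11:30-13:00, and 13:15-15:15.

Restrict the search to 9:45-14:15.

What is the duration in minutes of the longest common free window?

Bob free within 09:30–16:00: 10:45–13:15, 13:30–14:15, 14:45–15:00.
Noor free within 09:30–16:00: 09:30–11:45, 12:45–15:00, 15:30–16:00.
Bob ∩ Noor: 10:45–11:45, 12:45–13:15, 13:30–14:15, 14:45–15:00.
Bob ∩ Noor ∩ Liang: 10:45–11:00, 11:15–11:45, 12:45–13:15, 13:30–14:15, 14:45–15:00.
Bob ∩ Noor ∩ Liang ∩ Callum: 10:45–11:00, 11:30–11:45, 13:00–13:15, 13:45–14:15, 14:45–15:00.
Bob ∩ Noor ∩ Liang ∩ Callum ∩ Gita: 10:45–11:00, 11:30–11:45, 13:00–13:15, 13:45–14:00, 14:45–15:00.
Bob ∩ Noor ∩ Liang ∩ Callum ∩ Gita ∩ Wyatt: 10:45–11:00, 11:30–11:45, 13:45–14:00, 14:45–15:00.
Restricted to 09:45–14:15: 10:45–11:00, 11:30–11:45, 13:45–14:00.
Common window lengths: 15, 15, 15 min; longest is 15.

15 minutes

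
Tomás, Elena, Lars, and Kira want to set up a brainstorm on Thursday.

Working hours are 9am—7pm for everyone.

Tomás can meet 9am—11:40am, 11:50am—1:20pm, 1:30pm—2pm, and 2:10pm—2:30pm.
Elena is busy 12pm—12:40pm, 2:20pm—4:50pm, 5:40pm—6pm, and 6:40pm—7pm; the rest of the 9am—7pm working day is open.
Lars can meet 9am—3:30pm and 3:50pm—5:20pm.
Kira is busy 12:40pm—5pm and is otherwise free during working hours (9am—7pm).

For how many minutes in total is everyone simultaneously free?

Elena free within 09:00–19:00: 09:00–12:00, 12:40–14:20, 16:50–17:40, 18:00–18:40.
Kira free within 09:00–19:00: 09:00–12:40, 17:00–19:00.
Tomás ∩ Elena: 09:00–11:40, 11:50–12:00, 12:40–13:20, 13:30–14:00, 14:10–14:20.
Tomás ∩ Elena ∩ Lars: 09:00–11:40, 11:50–12:00, 12:40–13:20, 13:30–14:00, 14:10–14:20.
Tomás ∩ Elena ∩ Lars ∩ Kira: 09:00–11:40, 11:50–12:00.
Total common minutes: 160 + 10 = 170.

170 minutes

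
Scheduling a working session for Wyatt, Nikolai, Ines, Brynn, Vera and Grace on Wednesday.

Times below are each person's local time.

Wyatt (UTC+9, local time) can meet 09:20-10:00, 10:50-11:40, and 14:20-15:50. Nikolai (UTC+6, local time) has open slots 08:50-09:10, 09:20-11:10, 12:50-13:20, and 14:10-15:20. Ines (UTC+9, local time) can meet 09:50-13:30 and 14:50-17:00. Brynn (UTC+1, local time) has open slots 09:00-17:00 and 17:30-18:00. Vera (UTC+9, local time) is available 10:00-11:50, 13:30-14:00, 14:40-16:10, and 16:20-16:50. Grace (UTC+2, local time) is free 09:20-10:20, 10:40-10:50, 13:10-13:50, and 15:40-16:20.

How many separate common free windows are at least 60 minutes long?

Wyatt → UTC: 00:20–01:00, 01:50–02:40, 05:20–06:50.
Nikolai → UTC: 02:50–03:10, 03:20–05:10, 06:50–07:20, 08:10–09:20.
Ines → UTC: 00:50–04:30, 05:50–08:00.
Brynn → UTC: 08:00–16:00, 16:30–17:00.
Vera → UTC: 01:00–02:50, 04:30–05:00, 05:40–07:10, 07:20–07:50.
Grace → UTC: 07:20–08:20, 08:40–08:50, 11:10–11:50, 13:40–14:20.
Wyatt ∩ Nikolai: (none).
Wyatt ∩ Nikolai ∩ Ines: (none).
Wyatt ∩ Nikolai ∩ Ines ∩ Brynn: (none).
Wyatt ∩ Nikolai ∩ Ines ∩ Brynn ∩ Vera: (none).
Wyatt ∩ Nikolai ∩ Ines ∩ Brynn ∩ Vera ∩ Grace: (none).
Windows ≥ 60 min: (none).
That's 0 windows.

0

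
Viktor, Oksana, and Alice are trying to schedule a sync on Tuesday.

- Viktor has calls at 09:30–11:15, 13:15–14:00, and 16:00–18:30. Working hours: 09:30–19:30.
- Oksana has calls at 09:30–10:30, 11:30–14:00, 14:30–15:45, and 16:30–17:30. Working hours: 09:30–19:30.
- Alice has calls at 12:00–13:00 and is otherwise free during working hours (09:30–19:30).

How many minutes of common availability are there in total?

120 minutes

Viktor free within 09:30–19:30: 11:15–13:15, 14:00–16:00, 18:30–19:30.
Oksana free within 09:30–19:30: 10:30–11:30, 14:00–14:30, 15:45–16:30, 17:30–19:30.
Alice free within 09:30–19:30: 09:30–12:00, 13:00–19:30.
Viktor ∩ Oksana: 11:15–11:30, 14:00–14:30, 15:45–16:00, 18:30–19:30.
Viktor ∩ Oksana ∩ Alice: 11:15–11:30, 14:00–14:30, 15:45–16:00, 18:30–19:30.
Total common minutes: 15 + 30 + 15 + 60 = 120.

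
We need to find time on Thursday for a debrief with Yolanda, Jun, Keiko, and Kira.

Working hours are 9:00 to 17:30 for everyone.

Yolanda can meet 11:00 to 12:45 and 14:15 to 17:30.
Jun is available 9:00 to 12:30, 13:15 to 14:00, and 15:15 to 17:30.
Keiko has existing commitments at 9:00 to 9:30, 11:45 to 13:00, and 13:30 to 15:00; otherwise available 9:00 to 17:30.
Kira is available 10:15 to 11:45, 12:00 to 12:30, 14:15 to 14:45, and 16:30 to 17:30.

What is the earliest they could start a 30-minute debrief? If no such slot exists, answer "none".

11:00

Keiko free within 09:00–17:30: 09:30–11:45, 13:00–13:30, 15:00–17:30.
Yolanda ∩ Jun: 11:00–12:30, 15:15–17:30.
Yolanda ∩ Jun ∩ Keiko: 11:00–11:45, 15:15–17:30.
Yolanda ∩ Jun ∩ Keiko ∩ Kira: 11:00–11:45, 16:30–17:30.
Windows ≥ 30 min: 11:00–11:45, 16:30–17:30.
Earliest such window starts at 11:00.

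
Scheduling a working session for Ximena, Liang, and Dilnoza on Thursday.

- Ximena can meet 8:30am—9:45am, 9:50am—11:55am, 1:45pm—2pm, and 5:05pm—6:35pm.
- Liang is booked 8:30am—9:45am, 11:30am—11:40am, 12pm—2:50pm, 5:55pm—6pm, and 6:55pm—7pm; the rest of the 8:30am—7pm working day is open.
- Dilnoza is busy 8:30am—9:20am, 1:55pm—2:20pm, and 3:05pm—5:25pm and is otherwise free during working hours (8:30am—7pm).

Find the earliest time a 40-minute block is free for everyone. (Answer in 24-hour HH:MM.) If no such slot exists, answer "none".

Liang free within 08:30–19:00: 09:45–11:30, 11:40–12:00, 14:50–17:55, 18:00–18:55.
Dilnoza free within 08:30–19:00: 09:20–13:55, 14:20–15:05, 17:25–19:00.
Ximena ∩ Liang: 09:50–11:30, 11:40–11:55, 17:05–17:55, 18:00–18:35.
Ximena ∩ Liang ∩ Dilnoza: 09:50–11:30, 11:40–11:55, 17:25–17:55, 18:00–18:35.
Windows ≥ 40 min: 09:50–11:30.
Earliest such window starts at 09:50.

09:50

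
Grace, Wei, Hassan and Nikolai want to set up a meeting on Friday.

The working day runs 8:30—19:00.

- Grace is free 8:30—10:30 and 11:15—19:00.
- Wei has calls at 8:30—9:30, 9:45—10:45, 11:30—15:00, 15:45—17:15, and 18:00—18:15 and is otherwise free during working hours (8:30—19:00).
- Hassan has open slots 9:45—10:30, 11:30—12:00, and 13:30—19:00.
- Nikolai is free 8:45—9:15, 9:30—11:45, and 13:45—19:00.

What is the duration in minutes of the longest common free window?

Wei free within 08:30–19:00: 09:30–09:45, 10:45–11:30, 15:00–15:45, 17:15–18:00, 18:15–19:00.
Grace ∩ Wei: 09:30–09:45, 11:15–11:30, 15:00–15:45, 17:15–18:00, 18:15–19:00.
Grace ∩ Wei ∩ Hassan: 15:00–15:45, 17:15–18:00, 18:15–19:00.
Grace ∩ Wei ∩ Hassan ∩ Nikolai: 15:00–15:45, 17:15–18:00, 18:15–19:00.
Common window lengths: 45, 45, 45 min; longest is 45.

45 minutes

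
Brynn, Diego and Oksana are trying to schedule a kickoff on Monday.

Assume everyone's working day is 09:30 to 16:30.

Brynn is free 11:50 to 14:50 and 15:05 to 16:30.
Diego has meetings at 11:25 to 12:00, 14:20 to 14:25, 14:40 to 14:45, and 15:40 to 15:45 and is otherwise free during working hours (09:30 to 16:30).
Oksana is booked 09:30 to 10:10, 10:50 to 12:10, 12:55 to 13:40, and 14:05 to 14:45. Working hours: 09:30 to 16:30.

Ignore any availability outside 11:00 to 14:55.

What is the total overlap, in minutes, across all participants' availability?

Diego free within 09:30–16:30: 09:30–11:25, 12:00–14:20, 14:25–14:40, 14:45–15:40, 15:45–16:30.
Oksana free within 09:30–16:30: 10:10–10:50, 12:10–12:55, 13:40–14:05, 14:45–16:30.
Brynn ∩ Diego: 12:00–14:20, 14:25–14:40, 14:45–14:50, 15:05–15:40, 15:45–16:30.
Brynn ∩ Diego ∩ Oksana: 12:10–12:55, 13:40–14:05, 14:45–14:50, 15:05–15:40, 15:45–16:30.
Restricted to 11:00–14:55: 12:10–12:55, 13:40–14:05, 14:45–14:50.
Total common minutes: 45 + 25 + 5 = 75.

75 minutes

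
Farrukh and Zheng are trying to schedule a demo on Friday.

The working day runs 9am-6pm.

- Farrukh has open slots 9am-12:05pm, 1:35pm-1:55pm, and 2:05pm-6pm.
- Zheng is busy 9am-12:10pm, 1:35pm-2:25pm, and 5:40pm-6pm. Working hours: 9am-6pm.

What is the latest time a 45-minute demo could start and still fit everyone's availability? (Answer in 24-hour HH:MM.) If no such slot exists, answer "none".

Zheng free within 09:00–18:00: 12:10–13:35, 14:25–17:40.
Farrukh ∩ Zheng: 14:25–17:40.
Windows ≥ 45 min: 14:25–17:40.
Latest start in the last window 14:25–17:40 is 17:40 − 45 min = 16:55.

16:55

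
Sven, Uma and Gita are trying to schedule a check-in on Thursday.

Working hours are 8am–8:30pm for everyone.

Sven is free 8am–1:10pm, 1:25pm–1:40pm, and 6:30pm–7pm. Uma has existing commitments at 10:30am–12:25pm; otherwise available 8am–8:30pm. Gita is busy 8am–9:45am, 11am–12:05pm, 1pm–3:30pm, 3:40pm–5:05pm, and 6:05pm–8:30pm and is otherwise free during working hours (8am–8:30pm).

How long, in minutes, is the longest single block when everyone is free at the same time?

Uma free within 08:00–20:30: 08:00–10:30, 12:25–20:30.
Gita free within 08:00–20:30: 09:45–11:00, 12:05–13:00, 15:30–15:40, 17:05–18:05.
Sven ∩ Uma: 08:00–10:30, 12:25–13:10, 13:25–13:40, 18:30–19:00.
Sven ∩ Uma ∩ Gita: 09:45–10:30, 12:25–13:00.
Common window lengths: 45, 35 min; longest is 45.

45 minutes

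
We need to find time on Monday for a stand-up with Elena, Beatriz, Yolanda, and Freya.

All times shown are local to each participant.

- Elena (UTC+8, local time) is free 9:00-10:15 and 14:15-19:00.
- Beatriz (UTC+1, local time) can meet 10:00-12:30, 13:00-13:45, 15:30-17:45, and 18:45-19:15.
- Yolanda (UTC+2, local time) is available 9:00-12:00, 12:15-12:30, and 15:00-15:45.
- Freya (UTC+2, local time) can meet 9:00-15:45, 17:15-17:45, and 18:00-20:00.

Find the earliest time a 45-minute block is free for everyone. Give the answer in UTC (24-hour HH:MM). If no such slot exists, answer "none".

09:00

Elena → UTC: 01:00–02:15, 06:15–11:00.
Beatriz → UTC: 09:00–11:30, 12:00–12:45, 14:30–16:45, 17:45–18:15.
Yolanda → UTC: 07:00–10:00, 10:15–10:30, 13:00–13:45.
Freya → UTC: 07:00–13:45, 15:15–15:45, 16:00–18:00.
Elena ∩ Beatriz: 09:00–11:00.
Elena ∩ Beatriz ∩ Yolanda: 09:00–10:00, 10:15–10:30.
Elena ∩ Beatriz ∩ Yolanda ∩ Freya: 09:00–10:00, 10:15–10:30.
Windows ≥ 45 min: 09:00–10:00.
Earliest such window starts at 09:00.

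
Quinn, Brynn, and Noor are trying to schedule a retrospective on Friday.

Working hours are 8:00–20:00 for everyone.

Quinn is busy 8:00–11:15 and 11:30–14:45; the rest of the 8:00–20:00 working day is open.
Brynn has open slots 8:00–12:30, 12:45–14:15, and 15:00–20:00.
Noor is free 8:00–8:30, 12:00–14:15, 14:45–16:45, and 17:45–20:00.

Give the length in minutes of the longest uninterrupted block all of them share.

135 minutes

Quinn free within 08:00–20:00: 11:15–11:30, 14:45–20:00.
Quinn ∩ Brynn: 11:15–11:30, 15:00–20:00.
Quinn ∩ Brynn ∩ Noor: 15:00–16:45, 17:45–20:00.
Common window lengths: 105, 135 min; longest is 135.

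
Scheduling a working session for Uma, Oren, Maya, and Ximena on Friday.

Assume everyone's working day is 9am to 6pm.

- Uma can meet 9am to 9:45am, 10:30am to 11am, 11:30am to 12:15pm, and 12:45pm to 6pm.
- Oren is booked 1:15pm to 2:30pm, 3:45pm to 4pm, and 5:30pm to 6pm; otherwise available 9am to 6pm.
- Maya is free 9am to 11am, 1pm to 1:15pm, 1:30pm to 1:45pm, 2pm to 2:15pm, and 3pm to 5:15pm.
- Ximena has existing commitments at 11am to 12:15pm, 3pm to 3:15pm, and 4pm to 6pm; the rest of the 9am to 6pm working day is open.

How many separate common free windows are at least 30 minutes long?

Oren free within 09:00–18:00: 09:00–13:15, 14:30–15:45, 16:00–17:30.
Ximena free within 09:00–18:00: 09:00–11:00, 12:15–15:00, 15:15–16:00.
Uma ∩ Oren: 09:00–09:45, 10:30–11:00, 11:30–12:15, 12:45–13:15, 14:30–15:45, 16:00–17:30.
Uma ∩ Oren ∩ Maya: 09:00–09:45, 10:30–11:00, 13:00–13:15, 15:00–15:45, 16:00–17:15.
Uma ∩ Oren ∩ Maya ∩ Ximena: 09:00–09:45, 10:30–11:00, 13:00–13:15, 15:15–15:45.
Windows ≥ 30 min: 09:00–09:45, 10:30–11:00, 15:15–15:45.
That's 3 windows.

3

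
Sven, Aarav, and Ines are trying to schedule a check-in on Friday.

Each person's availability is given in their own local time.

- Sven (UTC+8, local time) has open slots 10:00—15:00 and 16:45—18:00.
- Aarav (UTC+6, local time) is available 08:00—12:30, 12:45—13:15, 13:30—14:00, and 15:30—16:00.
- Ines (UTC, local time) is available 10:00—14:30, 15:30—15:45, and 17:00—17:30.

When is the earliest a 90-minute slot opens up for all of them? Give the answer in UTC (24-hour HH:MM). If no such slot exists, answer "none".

none

Sven → UTC: 02:00–07:00, 08:45–10:00.
Aarav → UTC: 02:00–06:30, 06:45–07:15, 07:30–08:00, 09:30–10:00.
Ines → UTC: 10:00–14:30, 15:30–15:45, 17:00–17:30.
Sven ∩ Aarav: 02:00–06:30, 06:45–07:00, 09:30–10:00.
Sven ∩ Aarav ∩ Ines: (none).
Windows ≥ 90 min: (none).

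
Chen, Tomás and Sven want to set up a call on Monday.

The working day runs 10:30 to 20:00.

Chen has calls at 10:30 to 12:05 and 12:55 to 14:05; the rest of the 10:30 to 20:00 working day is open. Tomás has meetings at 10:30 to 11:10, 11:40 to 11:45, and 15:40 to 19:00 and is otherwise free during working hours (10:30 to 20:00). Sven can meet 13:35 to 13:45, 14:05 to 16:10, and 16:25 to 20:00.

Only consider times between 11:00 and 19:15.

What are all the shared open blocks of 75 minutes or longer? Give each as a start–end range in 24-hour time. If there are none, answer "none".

Chen free within 10:30–20:00: 12:05–12:55, 14:05–20:00.
Tomás free within 10:30–20:00: 11:10–11:40, 11:45–15:40, 19:00–20:00.
Chen ∩ Tomás: 12:05–12:55, 14:05–15:40, 19:00–20:00.
Chen ∩ Tomás ∩ Sven: 14:05–15:40, 19:00–20:00.
Restricted to 11:00–19:15: 14:05–15:40, 19:00–19:15.
Windows ≥ 75 min: 14:05–15:40.

14:05–15:40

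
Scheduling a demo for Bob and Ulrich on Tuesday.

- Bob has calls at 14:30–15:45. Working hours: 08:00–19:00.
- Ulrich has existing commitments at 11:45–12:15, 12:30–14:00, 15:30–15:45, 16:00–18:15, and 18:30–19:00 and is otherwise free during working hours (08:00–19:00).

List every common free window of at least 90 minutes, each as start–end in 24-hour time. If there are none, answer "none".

Bob free within 08:00–19:00: 08:00–14:30, 15:45–19:00.
Ulrich free within 08:00–19:00: 08:00–11:45, 12:15–12:30, 14:00–15:30, 15:45–16:00, 18:15–18:30.
Bob ∩ Ulrich: 08:00–11:45, 12:15–12:30, 14:00–14:30, 15:45–16:00, 18:15–18:30.
Windows ≥ 90 min: 08:00–11:45.

08:00–11:45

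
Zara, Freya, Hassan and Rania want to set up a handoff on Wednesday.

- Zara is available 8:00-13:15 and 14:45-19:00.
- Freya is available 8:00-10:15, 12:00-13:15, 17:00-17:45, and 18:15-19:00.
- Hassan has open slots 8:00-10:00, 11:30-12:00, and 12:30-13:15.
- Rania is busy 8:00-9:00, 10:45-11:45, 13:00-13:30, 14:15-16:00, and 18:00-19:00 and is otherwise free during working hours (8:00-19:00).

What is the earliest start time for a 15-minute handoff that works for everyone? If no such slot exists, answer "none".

Rania free within 08:00–19:00: 09:00–10:45, 11:45–13:00, 13:30–14:15, 16:00–18:00.
Zara ∩ Freya: 08:00–10:15, 12:00–13:15, 17:00–17:45, 18:15–19:00.
Zara ∩ Freya ∩ Hassan: 08:00–10:00, 12:30–13:15.
Zara ∩ Freya ∩ Hassan ∩ Rania: 09:00–10:00, 12:30–13:00.
Windows ≥ 15 min: 09:00–10:00, 12:30–13:00.
Earliest such window starts at 09:00.

09:00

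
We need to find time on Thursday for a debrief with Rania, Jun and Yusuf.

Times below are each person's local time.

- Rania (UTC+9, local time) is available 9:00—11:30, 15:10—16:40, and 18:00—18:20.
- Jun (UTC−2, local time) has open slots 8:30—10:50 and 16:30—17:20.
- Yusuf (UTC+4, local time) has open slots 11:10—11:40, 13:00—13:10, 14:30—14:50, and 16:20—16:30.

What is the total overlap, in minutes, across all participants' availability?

0 minutes

Rania → UTC: 00:00–02:30, 06:10–07:40, 09:00–09:20.
Jun → UTC: 10:30–12:50, 18:30–19:20.
Yusuf → UTC: 07:10–07:40, 09:00–09:10, 10:30–10:50, 12:20–12:30.
Rania ∩ Jun: (none).
Rania ∩ Jun ∩ Yusuf: (none).
Total common minutes: 0.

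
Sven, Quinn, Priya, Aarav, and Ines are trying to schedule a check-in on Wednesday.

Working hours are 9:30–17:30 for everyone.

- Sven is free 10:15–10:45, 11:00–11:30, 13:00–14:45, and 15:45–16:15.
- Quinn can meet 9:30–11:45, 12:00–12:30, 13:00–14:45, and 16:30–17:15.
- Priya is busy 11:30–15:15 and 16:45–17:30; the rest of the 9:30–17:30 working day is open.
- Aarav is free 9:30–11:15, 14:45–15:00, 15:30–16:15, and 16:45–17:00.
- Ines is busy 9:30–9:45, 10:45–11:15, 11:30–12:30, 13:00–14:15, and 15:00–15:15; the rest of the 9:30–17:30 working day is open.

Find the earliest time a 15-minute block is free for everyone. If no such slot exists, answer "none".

Priya free within 09:30–17:30: 09:30–11:30, 15:15–16:45.
Ines free within 09:30–17:30: 09:45–10:45, 11:15–11:30, 12:30–13:00, 14:15–15:00, 15:15–17:30.
Sven ∩ Quinn: 10:15–10:45, 11:00–11:30, 13:00–14:45.
Sven ∩ Quinn ∩ Priya: 10:15–10:45, 11:00–11:30.
Sven ∩ Quinn ∩ Priya ∩ Aarav: 10:15–10:45, 11:00–11:15.
Sven ∩ Quinn ∩ Priya ∩ Aarav ∩ Ines: 10:15–10:45.
Windows ≥ 15 min: 10:15–10:45.
Earliest such window starts at 10:15.

10:15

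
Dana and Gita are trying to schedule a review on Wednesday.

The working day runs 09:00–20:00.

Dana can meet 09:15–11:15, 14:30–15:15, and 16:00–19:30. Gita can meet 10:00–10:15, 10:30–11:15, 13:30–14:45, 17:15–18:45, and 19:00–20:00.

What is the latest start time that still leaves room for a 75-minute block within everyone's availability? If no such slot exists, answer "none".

Dana ∩ Gita: 10:00–10:15, 10:30–11:15, 14:30–14:45, 17:15–18:45, 19:00–19:30.
Windows ≥ 75 min: 17:15–18:45.
Latest start in the last window 17:15–18:45 is 18:45 − 75 min = 17:30.

17:30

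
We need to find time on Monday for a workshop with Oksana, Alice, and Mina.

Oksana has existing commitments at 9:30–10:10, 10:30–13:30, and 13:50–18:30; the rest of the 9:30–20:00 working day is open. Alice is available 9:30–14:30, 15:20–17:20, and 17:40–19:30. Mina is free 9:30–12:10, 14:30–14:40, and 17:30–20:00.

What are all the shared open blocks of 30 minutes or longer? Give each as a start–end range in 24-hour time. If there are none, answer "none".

18:30–19:30

Oksana free within 09:30–20:00: 10:10–10:30, 13:30–13:50, 18:30–20:00.
Oksana ∩ Alice: 10:10–10:30, 13:30–13:50, 18:30–19:30.
Oksana ∩ Alice ∩ Mina: 10:10–10:30, 18:30–19:30.
Windows ≥ 30 min: 18:30–19:30.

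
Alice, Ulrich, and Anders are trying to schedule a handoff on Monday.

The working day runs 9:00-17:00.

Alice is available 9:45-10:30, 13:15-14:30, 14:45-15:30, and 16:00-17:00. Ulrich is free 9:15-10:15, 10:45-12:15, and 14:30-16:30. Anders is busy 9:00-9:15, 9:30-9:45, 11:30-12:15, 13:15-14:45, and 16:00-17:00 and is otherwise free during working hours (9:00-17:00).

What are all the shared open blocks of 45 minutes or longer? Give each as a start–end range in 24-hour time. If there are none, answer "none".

14:45–15:30

Anders free within 09:00–17:00: 09:15–09:30, 09:45–11:30, 12:15–13:15, 14:45–16:00.
Alice ∩ Ulrich: 09:45–10:15, 14:45–15:30, 16:00–16:30.
Alice ∩ Ulrich ∩ Anders: 09:45–10:15, 14:45–15:30.
Windows ≥ 45 min: 14:45–15:30.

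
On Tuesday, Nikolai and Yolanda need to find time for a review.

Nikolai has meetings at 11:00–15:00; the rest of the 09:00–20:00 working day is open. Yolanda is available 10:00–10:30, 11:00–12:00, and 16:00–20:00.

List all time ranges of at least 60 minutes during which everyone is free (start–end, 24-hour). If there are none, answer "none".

Nikolai free within 09:00–20:00: 09:00–11:00, 15:00–20:00.
Nikolai ∩ Yolanda: 10:00–10:30, 16:00–20:00.
Windows ≥ 60 min: 16:00–20:00.

16:00–20:00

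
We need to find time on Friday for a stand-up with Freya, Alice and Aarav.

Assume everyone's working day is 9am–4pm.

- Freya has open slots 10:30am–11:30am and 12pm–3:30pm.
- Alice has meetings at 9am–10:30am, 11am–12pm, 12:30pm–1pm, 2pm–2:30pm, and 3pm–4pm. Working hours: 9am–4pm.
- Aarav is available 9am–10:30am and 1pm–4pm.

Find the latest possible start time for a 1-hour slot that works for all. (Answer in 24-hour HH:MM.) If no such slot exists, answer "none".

13:00

Alice free within 09:00–16:00: 10:30–11:00, 12:00–12:30, 13:00–14:00, 14:30–15:00.
Freya ∩ Alice: 10:30–11:00, 12:00–12:30, 13:00–14:00, 14:30–15:00.
Freya ∩ Alice ∩ Aarav: 13:00–14:00, 14:30–15:00.
Windows ≥ 60 min: 13:00–14:00.
Latest start in the last window 13:00–14:00 is 14:00 − 60 min = 13:00.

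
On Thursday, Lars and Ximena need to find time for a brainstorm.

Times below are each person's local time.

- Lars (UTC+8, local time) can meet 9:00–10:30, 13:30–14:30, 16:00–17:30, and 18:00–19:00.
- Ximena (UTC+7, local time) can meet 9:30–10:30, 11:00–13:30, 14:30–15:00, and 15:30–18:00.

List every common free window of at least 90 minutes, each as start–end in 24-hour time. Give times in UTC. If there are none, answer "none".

Lars → UTC: 01:00–02:30, 05:30–06:30, 08:00–09:30, 10:00–11:00.
Ximena → UTC: 02:30–03:30, 04:00–06:30, 07:30–08:00, 08:30–11:00.
Lars ∩ Ximena: 05:30–06:30, 08:30–09:30, 10:00–11:00.
Windows ≥ 90 min: (none).

none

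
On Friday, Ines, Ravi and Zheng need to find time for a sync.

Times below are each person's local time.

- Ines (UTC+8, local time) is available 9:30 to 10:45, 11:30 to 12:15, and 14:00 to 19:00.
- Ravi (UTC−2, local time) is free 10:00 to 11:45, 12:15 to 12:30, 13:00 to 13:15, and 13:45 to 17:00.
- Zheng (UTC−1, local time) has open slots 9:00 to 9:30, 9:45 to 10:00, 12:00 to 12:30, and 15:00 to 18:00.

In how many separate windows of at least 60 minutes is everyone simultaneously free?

0

Ines → UTC: 01:30–02:45, 03:30–04:15, 06:00–11:00.
Ravi → UTC: 12:00–13:45, 14:15–14:30, 15:00–15:15, 15:45–19:00.
Zheng → UTC: 10:00–10:30, 10:45–11:00, 13:00–13:30, 16:00–19:00.
Ines ∩ Ravi: (none).
Ines ∩ Ravi ∩ Zheng: (none).
Windows ≥ 60 min: (none).
That's 0 windows.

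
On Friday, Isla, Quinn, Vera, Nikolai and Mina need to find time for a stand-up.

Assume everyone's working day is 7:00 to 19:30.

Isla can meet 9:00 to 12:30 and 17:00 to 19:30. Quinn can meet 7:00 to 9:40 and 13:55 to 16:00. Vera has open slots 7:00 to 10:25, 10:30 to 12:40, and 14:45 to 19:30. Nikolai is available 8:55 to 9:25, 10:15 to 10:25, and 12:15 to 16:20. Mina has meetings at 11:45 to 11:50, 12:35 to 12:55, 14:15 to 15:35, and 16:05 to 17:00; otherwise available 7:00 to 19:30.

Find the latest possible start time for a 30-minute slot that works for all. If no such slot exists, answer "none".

Mina free within 07:00–19:30: 07:00–11:45, 11:50–12:35, 12:55–14:15, 15:35–16:05, 17:00–19:30.
Isla ∩ Quinn: 09:00–09:40.
Isla ∩ Quinn ∩ Vera: 09:00–09:40.
Isla ∩ Quinn ∩ Vera ∩ Nikolai: 09:00–09:25.
Isla ∩ Quinn ∩ Vera ∩ Nikolai ∩ Mina: 09:00–09:25.
Windows ≥ 30 min: (none).

none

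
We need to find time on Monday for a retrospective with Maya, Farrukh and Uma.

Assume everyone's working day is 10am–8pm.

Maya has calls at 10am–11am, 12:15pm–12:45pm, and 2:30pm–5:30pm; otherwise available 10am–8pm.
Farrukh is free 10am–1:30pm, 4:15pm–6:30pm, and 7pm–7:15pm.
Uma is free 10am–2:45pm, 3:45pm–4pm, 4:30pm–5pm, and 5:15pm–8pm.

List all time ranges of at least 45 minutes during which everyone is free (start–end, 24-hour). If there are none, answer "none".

11:00–12:15, 12:45–13:30, 17:30–18:30

Maya free within 10:00–20:00: 11:00–12:15, 12:45–14:30, 17:30–20:00.
Maya ∩ Farrukh: 11:00–12:15, 12:45–13:30, 17:30–18:30, 19:00–19:15.
Maya ∩ Farrukh ∩ Uma: 11:00–12:15, 12:45–13:30, 17:30–18:30, 19:00–19:15.
Windows ≥ 45 min: 11:00–12:15, 12:45–13:30, 17:30–18:30.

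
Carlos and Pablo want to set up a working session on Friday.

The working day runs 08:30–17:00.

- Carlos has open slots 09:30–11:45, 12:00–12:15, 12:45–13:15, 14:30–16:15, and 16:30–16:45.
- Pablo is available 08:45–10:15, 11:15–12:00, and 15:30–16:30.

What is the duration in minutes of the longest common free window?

Carlos ∩ Pablo: 09:30–10:15, 11:15–11:45, 15:30–16:15.
Common window lengths: 45, 30, 45 min; longest is 45.

45 minutes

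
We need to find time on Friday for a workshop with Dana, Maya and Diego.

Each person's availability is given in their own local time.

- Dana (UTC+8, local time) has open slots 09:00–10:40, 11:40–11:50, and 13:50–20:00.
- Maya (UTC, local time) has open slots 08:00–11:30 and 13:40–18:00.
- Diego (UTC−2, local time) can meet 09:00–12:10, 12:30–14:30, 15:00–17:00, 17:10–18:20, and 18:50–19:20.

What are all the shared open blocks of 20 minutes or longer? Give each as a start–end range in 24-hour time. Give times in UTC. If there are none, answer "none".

11:00–11:30

Dana → UTC: 01:00–02:40, 03:40–03:50, 05:50–12:00.
Maya → UTC: 08:00–11:30, 13:40–18:00.
Diego → UTC: 11:00–14:10, 14:30–16:30, 17:00–19:00, 19:10–20:20, 20:50–21:20.
Dana ∩ Maya: 08:00–11:30.
Dana ∩ Maya ∩ Diego: 11:00–11:30.
Windows ≥ 20 min: 11:00–11:30.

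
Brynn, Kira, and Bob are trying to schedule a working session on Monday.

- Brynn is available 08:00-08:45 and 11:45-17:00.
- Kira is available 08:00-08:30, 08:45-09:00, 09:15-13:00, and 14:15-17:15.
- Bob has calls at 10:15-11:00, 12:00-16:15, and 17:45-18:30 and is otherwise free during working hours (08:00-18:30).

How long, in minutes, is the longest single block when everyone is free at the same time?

Bob free within 08:00–18:30: 08:00–10:15, 11:00–12:00, 16:15–17:45.
Brynn ∩ Kira: 08:00–08:30, 11:45–13:00, 14:15–17:00.
Brynn ∩ Kira ∩ Bob: 08:00–08:30, 11:45–12:00, 16:15–17:00.
Common window lengths: 30, 15, 45 min; longest is 45.

45 minutes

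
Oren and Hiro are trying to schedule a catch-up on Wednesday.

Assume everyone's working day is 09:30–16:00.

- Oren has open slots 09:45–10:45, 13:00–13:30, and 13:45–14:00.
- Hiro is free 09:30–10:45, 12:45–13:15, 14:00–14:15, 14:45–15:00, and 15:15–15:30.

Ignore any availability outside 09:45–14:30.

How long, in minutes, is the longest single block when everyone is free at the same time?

Oren ∩ Hiro: 09:45–10:45, 13:00–13:15.
Restricted to 09:45–14:30: 09:45–10:45, 13:00–13:15.
Common window lengths: 60, 15 min; longest is 60.

60 minutes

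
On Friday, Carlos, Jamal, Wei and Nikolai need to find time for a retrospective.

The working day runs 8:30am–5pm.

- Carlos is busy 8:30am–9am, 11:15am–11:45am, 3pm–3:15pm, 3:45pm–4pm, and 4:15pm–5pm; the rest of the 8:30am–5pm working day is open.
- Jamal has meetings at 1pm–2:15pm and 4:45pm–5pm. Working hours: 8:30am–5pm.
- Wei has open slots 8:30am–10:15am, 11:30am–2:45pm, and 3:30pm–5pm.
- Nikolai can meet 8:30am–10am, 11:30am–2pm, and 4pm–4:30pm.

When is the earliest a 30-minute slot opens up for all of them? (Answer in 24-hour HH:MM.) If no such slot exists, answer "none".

09:00

Carlos free within 08:30–17:00: 09:00–11:15, 11:45–15:00, 15:15–15:45, 16:00–16:15.
Jamal free within 08:30–17:00: 08:30–13:00, 14:15–16:45.
Carlos ∩ Jamal: 09:00–11:15, 11:45–13:00, 14:15–15:00, 15:15–15:45, 16:00–16:15.
Carlos ∩ Jamal ∩ Wei: 09:00–10:15, 11:45–13:00, 14:15–14:45, 15:30–15:45, 16:00–16:15.
Carlos ∩ Jamal ∩ Wei ∩ Nikolai: 09:00–10:00, 11:45–13:00, 16:00–16:15.
Windows ≥ 30 min: 09:00–10:00, 11:45–13:00.
Earliest such window starts at 09:00.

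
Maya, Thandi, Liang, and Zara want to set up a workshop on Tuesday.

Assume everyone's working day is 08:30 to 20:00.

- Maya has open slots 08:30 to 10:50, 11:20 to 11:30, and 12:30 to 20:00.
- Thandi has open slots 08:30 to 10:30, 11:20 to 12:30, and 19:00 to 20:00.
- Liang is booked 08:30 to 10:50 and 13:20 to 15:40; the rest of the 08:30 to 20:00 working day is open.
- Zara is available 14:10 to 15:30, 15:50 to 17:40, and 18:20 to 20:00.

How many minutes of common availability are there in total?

Liang free within 08:30–20:00: 10:50–13:20, 15:40–20:00.
Maya ∩ Thandi: 08:30–10:30, 11:20–11:30, 19:00–20:00.
Maya ∩ Thandi ∩ Liang: 11:20–11:30, 19:00–20:00.
Maya ∩ Thandi ∩ Liang ∩ Zara: 19:00–20:00.
Total common minutes: 60.

60 minutes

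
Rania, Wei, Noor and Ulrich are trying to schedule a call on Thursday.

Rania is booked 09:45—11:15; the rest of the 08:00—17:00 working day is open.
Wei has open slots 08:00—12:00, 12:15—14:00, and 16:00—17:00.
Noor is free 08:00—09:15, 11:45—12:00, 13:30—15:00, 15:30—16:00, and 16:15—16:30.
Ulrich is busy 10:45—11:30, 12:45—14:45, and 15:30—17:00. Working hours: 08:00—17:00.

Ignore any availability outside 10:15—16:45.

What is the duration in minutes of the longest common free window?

Rania free within 08:00–17:00: 08:00–09:45, 11:15–17:00.
Ulrich free within 08:00–17:00: 08:00–10:45, 11:30–12:45, 14:45–15:30.
Rania ∩ Wei: 08:00–09:45, 11:15–12:00, 12:15–14:00, 16:00–17:00.
Rania ∩ Wei ∩ Noor: 08:00–09:15, 11:45–12:00, 13:30–14:00, 16:15–16:30.
Rania ∩ Wei ∩ Noor ∩ Ulrich: 08:00–09:15, 11:45–12:00.
Restricted to 10:15–16:45: 11:45–12:00.
Single common window of 15 minutes.

15 minutes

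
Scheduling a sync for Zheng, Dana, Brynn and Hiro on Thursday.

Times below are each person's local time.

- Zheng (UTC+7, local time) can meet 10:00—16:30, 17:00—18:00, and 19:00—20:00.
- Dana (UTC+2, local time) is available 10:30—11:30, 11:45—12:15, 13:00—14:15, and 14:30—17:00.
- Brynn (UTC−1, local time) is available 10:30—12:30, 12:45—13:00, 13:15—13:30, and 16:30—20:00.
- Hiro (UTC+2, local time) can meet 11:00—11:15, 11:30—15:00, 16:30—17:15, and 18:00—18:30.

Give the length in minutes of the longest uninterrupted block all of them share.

30 minutes

Zheng → UTC: 03:00–09:30, 10:00–11:00, 12:00–13:00.
Dana → UTC: 08:30–09:30, 09:45–10:15, 11:00–12:15, 12:30–15:00.
Brynn → UTC: 11:30–13:30, 13:45–14:00, 14:15–14:30, 17:30–21:00.
Hiro → UTC: 09:00–09:15, 09:30–13:00, 14:30–15:15, 16:00–16:30.
Zheng ∩ Dana: 08:30–09:30, 10:00–10:15, 12:00–12:15, 12:30–13:00.
Zheng ∩ Dana ∩ Brynn: 12:00–12:15, 12:30–13:00.
Zheng ∩ Dana ∩ Brynn ∩ Hiro: 12:00–12:15, 12:30–13:00.
Common window lengths: 15, 30 min; longest is 30.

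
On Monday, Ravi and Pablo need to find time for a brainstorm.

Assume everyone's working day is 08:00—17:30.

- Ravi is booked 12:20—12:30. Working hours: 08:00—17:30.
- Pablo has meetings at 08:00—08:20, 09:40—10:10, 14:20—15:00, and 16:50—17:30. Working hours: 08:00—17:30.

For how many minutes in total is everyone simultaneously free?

Ravi free within 08:00–17:30: 08:00–12:20, 12:30–17:30.
Pablo free within 08:00–17:30: 08:20–09:40, 10:10–14:20, 15:00–16:50.
Ravi ∩ Pablo: 08:20–09:40, 10:10–12:20, 12:30–14:20, 15:00–16:50.
Total common minutes: 80 + 130 + 110 + 110 = 430.

430 minutes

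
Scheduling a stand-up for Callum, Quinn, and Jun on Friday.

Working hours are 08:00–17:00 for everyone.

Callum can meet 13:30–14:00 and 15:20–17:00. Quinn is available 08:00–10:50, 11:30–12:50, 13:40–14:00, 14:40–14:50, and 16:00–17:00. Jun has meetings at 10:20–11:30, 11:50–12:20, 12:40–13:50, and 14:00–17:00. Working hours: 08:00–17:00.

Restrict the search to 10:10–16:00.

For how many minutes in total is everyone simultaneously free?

Jun free within 08:00–17:00: 08:00–10:20, 11:30–11:50, 12:20–12:40, 13:50–14:00.
Callum ∩ Quinn: 13:40–14:00, 16:00–17:00.
Callum ∩ Quinn ∩ Jun: 13:50–14:00.
Restricted to 10:10–16:00: 13:50–14:00.
Total common minutes: 10.

10 minutes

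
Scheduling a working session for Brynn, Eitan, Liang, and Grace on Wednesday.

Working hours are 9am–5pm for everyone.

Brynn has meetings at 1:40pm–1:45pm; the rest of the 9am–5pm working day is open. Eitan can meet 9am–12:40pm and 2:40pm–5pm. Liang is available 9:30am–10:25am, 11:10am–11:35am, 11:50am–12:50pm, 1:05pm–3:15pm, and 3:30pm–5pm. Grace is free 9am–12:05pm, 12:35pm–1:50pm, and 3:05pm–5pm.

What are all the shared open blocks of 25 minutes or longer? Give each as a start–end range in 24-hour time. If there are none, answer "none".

09:30–10:25, 11:10–11:35, 15:30–17:00

Brynn free within 09:00–17:00: 09:00–13:40, 13:45–17:00.
Brynn ∩ Eitan: 09:00–12:40, 14:40–17:00.
Brynn ∩ Eitan ∩ Liang: 09:30–10:25, 11:10–11:35, 11:50–12:40, 14:40–15:15, 15:30–17:00.
Brynn ∩ Eitan ∩ Liang ∩ Grace: 09:30–10:25, 11:10–11:35, 11:50–12:05, 12:35–12:40, 15:05–15:15, 15:30–17:00.
Windows ≥ 25 min: 09:30–10:25, 11:10–11:35, 15:30–17:00.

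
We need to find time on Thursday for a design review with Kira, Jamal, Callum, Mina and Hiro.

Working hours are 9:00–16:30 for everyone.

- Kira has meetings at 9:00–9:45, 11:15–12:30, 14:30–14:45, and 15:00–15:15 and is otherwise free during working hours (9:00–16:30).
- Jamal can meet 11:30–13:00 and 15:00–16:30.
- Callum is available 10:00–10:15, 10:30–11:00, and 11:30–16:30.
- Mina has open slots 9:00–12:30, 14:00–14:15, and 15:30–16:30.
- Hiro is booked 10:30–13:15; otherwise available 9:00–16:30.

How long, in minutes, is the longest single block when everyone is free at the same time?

Kira free within 09:00–16:30: 09:45–11:15, 12:30–14:30, 14:45–15:00, 15:15–16:30.
Hiro free within 09:00–16:30: 09:00–10:30, 13:15–16:30.
Kira ∩ Jamal: 12:30–13:00, 15:15–16:30.
Kira ∩ Jamal ∩ Callum: 12:30–13:00, 15:15–16:30.
Kira ∩ Jamal ∩ Callum ∩ Mina: 15:30–16:30.
Kira ∩ Jamal ∩ Callum ∩ Mina ∩ Hiro: 15:30–16:30.
Single common window of 60 minutes.

60 minutes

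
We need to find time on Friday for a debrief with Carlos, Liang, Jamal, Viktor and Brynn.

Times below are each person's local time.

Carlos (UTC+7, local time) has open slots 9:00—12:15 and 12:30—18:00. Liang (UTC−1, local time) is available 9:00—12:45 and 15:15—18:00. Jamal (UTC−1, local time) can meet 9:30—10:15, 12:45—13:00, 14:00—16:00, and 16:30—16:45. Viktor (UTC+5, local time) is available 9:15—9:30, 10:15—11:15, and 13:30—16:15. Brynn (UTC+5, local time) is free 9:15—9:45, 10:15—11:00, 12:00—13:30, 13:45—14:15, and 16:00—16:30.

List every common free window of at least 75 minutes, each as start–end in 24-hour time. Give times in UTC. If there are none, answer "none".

none

Carlos → UTC: 02:00–05:15, 05:30–11:00.
Liang → UTC: 10:00–13:45, 16:15–19:00.
Jamal → UTC: 10:30–11:15, 13:45–14:00, 15:00–17:00, 17:30–17:45.
Viktor → UTC: 04:15–04:30, 05:15–06:15, 08:30–11:15.
Brynn → UTC: 04:15–04:45, 05:15–06:00, 07:00–08:30, 08:45–09:15, 11:00–11:30.
Carlos ∩ Liang: 10:00–11:00.
Carlos ∩ Liang ∩ Jamal: 10:30–11:00.
Carlos ∩ Liang ∩ Jamal ∩ Viktor: 10:30–11:00.
Carlos ∩ Liang ∩ Jamal ∩ Viktor ∩ Brynn: (none).
Windows ≥ 75 min: (none).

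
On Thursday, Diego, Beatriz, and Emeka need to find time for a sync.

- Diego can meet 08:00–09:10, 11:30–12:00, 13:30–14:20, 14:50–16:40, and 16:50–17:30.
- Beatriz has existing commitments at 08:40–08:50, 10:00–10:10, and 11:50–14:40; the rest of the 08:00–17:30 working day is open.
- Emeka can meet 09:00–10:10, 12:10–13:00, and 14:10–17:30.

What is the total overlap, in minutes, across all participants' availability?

160 minutes

Beatriz free within 08:00–17:30: 08:00–08:40, 08:50–10:00, 10:10–11:50, 14:40–17:30.
Diego ∩ Beatriz: 08:00–08:40, 08:50–09:10, 11:30–11:50, 14:50–16:40, 16:50–17:30.
Diego ∩ Beatriz ∩ Emeka: 09:00–09:10, 14:50–16:40, 16:50–17:30.
Total common minutes: 10 + 110 + 40 = 160.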